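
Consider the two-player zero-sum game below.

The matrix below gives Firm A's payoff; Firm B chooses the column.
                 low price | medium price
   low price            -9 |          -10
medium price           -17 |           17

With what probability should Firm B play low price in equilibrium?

27/35

Row minima are -10 and -17, so Firm A's maximin is -10; column maxima are -9 and 17, so Firm B's minimax is -9. These differ, so the equilibrium is in mixed strategies.
Let Firm B play low price with probability q. Firm A is indifferent when −9q − 10(1−q) = −17q + 17(1−q), giving q = 27/35.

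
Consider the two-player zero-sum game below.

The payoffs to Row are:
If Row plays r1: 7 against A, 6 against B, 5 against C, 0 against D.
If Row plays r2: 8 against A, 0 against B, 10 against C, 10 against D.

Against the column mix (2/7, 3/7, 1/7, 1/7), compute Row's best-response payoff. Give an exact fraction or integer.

r1: (7)·(2/7) + (6)·(3/7) + (5)·(1/7) + (0)·(1/7) = 37/7.
r2: (8)·(2/7) + (0)·(3/7) + (10)·(1/7) + (10)·(1/7) = 36/7.
The best pure response is r1 with expected payoff 37/7.

37/7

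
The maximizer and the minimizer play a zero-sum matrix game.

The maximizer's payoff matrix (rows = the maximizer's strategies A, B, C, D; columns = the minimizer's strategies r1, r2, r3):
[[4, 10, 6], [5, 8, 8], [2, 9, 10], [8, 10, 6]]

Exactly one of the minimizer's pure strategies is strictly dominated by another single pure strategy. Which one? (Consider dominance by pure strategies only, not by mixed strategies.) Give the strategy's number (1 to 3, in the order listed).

2

The minimizer prefers columns that give the maximizer less. Compare r2 with r1: 4 < 10, 5 < 8, 2 < 9, 8 < 10.
So r1 strictly dominates r2 for the minimizer; r2 is strictly dominated.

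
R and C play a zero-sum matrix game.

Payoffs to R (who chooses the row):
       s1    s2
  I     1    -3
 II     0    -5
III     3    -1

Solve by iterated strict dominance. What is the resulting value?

-1

Column s1 is strictly dominated by s2 for C (-3<1, -5<0, -1<3); eliminate s1.
Row I is strictly dominated by row III (-1>-3); eliminate I.
Row II is strictly dominated by row III (-1>-5); eliminate II.
Only (III, s2) remains, with payoff -1.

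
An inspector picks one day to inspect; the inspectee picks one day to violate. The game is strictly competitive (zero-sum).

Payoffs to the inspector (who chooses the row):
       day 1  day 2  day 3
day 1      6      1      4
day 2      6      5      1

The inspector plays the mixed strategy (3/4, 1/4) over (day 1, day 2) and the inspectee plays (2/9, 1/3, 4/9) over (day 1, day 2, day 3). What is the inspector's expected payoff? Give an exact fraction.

Against (2/9, 1/3, 4/9), each row's expected payoff is day 1: 31/9; day 2: 31/9.
Taking the (3/4, 1/4)-weighted average: (3/4)·(31/9) + (1/4)·(31/9) = 31/9.

31/9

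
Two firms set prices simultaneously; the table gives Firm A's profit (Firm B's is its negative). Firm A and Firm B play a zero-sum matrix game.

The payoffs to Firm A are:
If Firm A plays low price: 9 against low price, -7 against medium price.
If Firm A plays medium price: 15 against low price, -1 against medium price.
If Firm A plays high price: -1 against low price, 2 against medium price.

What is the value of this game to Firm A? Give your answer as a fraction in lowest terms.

29/19

Row low price is strictly dominated by row medium price, so Firm A never plays it.
The remaining 2×2 game on (medium price, high price) × (low price, medium price) has no saddle point. Let Firm A play medium price with probability p; indifference gives 15p − (1−p) = −p + 2(1−p), so p = 3/19.
Similarly Firm B's optimal q on low price is 3/19, and the value is 15·(3/19) + (-1)·(16/19) = 29/19.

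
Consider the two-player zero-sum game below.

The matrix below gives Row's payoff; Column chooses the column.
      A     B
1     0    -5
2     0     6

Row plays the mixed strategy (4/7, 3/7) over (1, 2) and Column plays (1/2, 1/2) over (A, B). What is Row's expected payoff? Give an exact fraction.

-1/7

Against (1/2, 1/2), each row's expected payoff is 1: -5/2; 2: 3.
Taking the (4/7, 3/7)-weighted average: (4/7)·(-5/2) + (3/7)·(3) = -1/7.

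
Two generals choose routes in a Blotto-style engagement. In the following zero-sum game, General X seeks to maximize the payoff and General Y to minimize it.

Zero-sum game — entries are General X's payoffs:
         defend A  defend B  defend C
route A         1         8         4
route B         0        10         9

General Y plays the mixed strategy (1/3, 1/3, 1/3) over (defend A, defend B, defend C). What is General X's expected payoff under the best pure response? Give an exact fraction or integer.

19/3

route A: (1)·(1/3) + (8)·(1/3) + (4)·(1/3) = 13/3.
route B: (0)·(1/3) + (10)·(1/3) + (9)·(1/3) = 19/3.
The best pure response is route B with expected payoff 19/3.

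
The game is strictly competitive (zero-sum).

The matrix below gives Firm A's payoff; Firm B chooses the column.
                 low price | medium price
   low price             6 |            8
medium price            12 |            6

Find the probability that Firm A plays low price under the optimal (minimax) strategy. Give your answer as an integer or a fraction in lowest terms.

Row minima are 6 and 6, so Firm A's maximin is 6; column maxima are 12 and 8, so Firm B's minimax is 8. These differ, so the equilibrium is in mixed strategies.
Let Firm A play low price with probability p. Firm B is indifferent when 6p + 12(1−p) = 8p + 6(1−p), giving p = 3/4.

3/4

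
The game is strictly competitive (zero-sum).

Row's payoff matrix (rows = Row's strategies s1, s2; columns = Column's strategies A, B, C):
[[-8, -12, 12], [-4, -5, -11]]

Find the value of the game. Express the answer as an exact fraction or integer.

Column A is strictly dominated by B for Column (it gives Row more in every row).
The remaining 2×2 game on (s1, s2) × (B, C) has no saddle point. Let Row play s1 with probability p; indifference gives −12p − 5(1−p) = 12p − 11(1−p), so p = 1/5.
Similarly Column's optimal q on B is 23/30, and the value is -12·(23/30) + (12)·(7/30) = -32/5.

-32/5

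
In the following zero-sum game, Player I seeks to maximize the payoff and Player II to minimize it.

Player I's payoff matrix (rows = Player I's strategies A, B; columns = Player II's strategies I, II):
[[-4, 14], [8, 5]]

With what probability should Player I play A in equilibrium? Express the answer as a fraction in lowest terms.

1/7

Row minima are -4 and 5, so Player I's maximin is 5; column maxima are 8 and 14, so Player II's minimax is 8. These differ, so the equilibrium is in mixed strategies.
Let Player I play A with probability p. Player II is indifferent when −4p + 8(1−p) = 14p + 5(1−p), giving p = 1/7.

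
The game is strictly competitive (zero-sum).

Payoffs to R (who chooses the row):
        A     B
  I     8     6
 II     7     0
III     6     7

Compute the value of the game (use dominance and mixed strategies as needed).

Row II is strictly dominated by row I, so R never plays it.
The remaining 2×2 game on (I, III) × (A, B) has no saddle point. Let R play I with probability p; indifference gives 8p + 6(1−p) = 6p + 7(1−p), so p = 1/3.
Similarly C's optimal q on A is 1/3, and the value is 8·(1/3) + (6)·(2/3) = 20/3.

20/3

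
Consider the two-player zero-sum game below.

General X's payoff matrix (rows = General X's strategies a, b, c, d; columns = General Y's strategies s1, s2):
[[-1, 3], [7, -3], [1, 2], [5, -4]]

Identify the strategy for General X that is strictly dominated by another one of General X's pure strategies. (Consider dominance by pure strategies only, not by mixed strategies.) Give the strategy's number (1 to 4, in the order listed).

4

Compare d with b: 7 > 5, -3 > -4.
So b strictly dominates d for General X; d is strictly dominated.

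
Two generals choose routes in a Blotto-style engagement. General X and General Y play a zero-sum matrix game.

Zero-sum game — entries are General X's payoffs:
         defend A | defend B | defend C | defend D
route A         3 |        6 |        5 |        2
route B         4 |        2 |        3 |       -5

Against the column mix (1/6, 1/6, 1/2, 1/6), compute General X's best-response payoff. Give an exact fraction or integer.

route A: (3)·(1/6) + (6)·(1/6) + (5)·(1/2) + (2)·(1/6) = 13/3.
route B: (4)·(1/6) + (2)·(1/6) + (3)·(1/2) + (-5)·(1/6) = 5/3.
The best pure response is route A with expected payoff 13/3.

13/3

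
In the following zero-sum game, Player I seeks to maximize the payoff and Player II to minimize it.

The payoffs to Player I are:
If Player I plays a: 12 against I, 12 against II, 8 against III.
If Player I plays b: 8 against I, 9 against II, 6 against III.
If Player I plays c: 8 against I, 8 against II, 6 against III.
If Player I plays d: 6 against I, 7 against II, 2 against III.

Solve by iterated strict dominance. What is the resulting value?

Column I is strictly dominated by III for Player II (8<12, 6<8, 6<8, 2<6); eliminate I.
Row d is strictly dominated by row a (12>7, 8>2); eliminate d.
Column II is strictly dominated by III for Player II (8<12, 6<9, 6<8); eliminate II.
Row c is strictly dominated by row a (8>6); eliminate c.
Row b is strictly dominated by row a (8>6); eliminate b.
Only (a, III) remains, with payoff 8.

8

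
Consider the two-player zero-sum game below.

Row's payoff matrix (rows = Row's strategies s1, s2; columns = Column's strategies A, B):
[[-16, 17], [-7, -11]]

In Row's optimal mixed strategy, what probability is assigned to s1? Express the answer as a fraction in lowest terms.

Row minima are -16 and -11, so Row's maximin is -11; column maxima are -7 and 17, so Column's minimax is -7. These differ, so the equilibrium is in mixed strategies.
Let Row play s1 with probability p. Column is indifferent when −16p − 7(1−p) = 17p − 11(1−p), giving p = 4/37.

4/37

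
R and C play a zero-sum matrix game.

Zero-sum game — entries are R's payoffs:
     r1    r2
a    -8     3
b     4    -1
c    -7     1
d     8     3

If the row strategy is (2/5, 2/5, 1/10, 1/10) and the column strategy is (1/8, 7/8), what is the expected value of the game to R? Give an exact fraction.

69/80

Against (1/8, 7/8), each row's expected payoff is a: 13/8; b: -3/8; c: 0; d: 29/8.
Taking the (2/5, 2/5, 1/10, 1/10)-weighted average: (2/5)·(13/8) + (2/5)·(-3/8) + (1/10)·(0) + (1/10)·(29/8) = 69/80.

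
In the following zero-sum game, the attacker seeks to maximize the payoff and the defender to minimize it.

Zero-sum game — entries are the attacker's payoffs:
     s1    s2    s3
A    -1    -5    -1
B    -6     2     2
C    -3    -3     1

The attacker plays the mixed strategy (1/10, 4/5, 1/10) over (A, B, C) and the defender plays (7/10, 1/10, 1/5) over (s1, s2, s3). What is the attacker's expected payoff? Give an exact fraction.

Against (7/10, 1/10, 1/5), each row's expected payoff is A: -7/5; B: -18/5; C: -11/5.
Taking the (1/10, 4/5, 1/10)-weighted average: (1/10)·(-7/5) + (4/5)·(-18/5) + (1/10)·(-11/5) = -81/25.

-81/25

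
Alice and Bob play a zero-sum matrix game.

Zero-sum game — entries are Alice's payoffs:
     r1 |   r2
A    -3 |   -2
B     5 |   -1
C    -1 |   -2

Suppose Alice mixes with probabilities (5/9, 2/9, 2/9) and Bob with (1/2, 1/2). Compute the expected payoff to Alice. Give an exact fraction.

Against (1/2, 1/2), each row's expected payoff is A: -5/2; B: 2; C: -3/2.
Taking the (5/9, 2/9, 2/9)-weighted average: (5/9)·(-5/2) + (2/9)·(2) + (2/9)·(-3/2) = -23/18.

-23/18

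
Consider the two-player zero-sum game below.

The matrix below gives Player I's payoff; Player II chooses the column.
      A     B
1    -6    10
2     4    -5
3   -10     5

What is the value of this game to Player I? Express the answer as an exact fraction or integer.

Row 3 is strictly dominated by row 1, so Player I never plays it.
The remaining 2×2 game on (1, 2) × (A, B) has no saddle point. Let Player I play 1 with probability p; indifference gives −6p + 4(1−p) = 10p − 5(1−p), so p = 9/25.
Similarly Player II's optimal q on A is 3/5, and the value is -6·(3/5) + (10)·(2/5) = 2/5.

2/5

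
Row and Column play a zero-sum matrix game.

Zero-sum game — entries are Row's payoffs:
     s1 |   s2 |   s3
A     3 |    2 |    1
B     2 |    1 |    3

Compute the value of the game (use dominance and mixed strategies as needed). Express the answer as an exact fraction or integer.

5/3

Column s1 is strictly dominated by s2 for Column (it gives Row more in every row).
The remaining 2×2 game on (A, B) × (s2, s3) has no saddle point. Let Row play A with probability p; indifference gives 2p + (1−p) = p + 3(1−p), so p = 2/3.
Similarly Column's optimal q on s2 is 2/3, and the value is 2·(2/3) + (1)·(1/3) = 5/3.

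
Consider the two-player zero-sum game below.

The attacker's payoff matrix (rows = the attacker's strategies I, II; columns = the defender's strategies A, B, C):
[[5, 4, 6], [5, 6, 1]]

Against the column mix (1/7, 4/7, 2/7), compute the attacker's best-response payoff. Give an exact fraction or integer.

I: (5)·(1/7) + (4)·(4/7) + (6)·(2/7) = 33/7.
II: (5)·(1/7) + (6)·(4/7) + (1)·(2/7) = 31/7.
The best pure response is I with expected payoff 33/7.

33/7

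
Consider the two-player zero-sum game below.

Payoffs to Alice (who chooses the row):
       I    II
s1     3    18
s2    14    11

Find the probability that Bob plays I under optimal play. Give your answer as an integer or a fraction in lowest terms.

7/18

Row minima are 3 and 11, so Alice's maximin is 11; column maxima are 14 and 18, so Bob's minimax is 14. These differ, so the equilibrium is in mixed strategies.
Let Bob play I with probability q. Alice is indifferent when 3q + 18(1−q) = 14q + 11(1−q), giving q = 7/18.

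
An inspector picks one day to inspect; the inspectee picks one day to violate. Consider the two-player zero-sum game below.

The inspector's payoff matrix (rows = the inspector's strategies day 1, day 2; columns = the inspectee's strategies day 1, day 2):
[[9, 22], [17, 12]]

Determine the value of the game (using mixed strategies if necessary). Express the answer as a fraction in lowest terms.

Row minima are 9 and 12, so the inspector's maximin is 12; column maxima are 17 and 22, so the inspectee's minimax is 17. These differ, so the equilibrium is in mixed strategies.
Let the inspector play day 1 with probability p. The inspectee is indifferent when 9p + 17(1−p) = 22p + 12(1−p), giving p = 5/18.
Let the inspectee play day 1 with probability q. The inspector is indifferent when 9q + 22(1−q) = 17q + 12(1−q), giving q = 5/9.
The value is 9·(5/9) + (22)·(4/9) = 133/9.

133/9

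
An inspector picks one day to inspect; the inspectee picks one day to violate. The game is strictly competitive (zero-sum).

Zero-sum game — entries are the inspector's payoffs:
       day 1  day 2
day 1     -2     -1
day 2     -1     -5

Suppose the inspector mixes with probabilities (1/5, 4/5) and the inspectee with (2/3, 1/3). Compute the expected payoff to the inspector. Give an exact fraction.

-11/5

Against (2/3, 1/3), each row's expected payoff is day 1: -5/3; day 2: -7/3.
Taking the (1/5, 4/5)-weighted average: (1/5)·(-5/3) + (4/5)·(-7/3) = -11/5.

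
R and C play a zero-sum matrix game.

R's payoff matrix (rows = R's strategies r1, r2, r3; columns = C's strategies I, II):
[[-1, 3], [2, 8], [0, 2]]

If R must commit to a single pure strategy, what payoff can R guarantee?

The worst-case payoff for each row is r1: -1, r2: 2, r3: 0.
The best of these is 2.

2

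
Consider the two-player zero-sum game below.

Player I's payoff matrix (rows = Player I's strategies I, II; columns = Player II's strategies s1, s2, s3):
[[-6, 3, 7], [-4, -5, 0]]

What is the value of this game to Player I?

-21/5

Column s3 is strictly dominated by s2 for Player II (it gives Player I more in every row).
The remaining 2×2 game on (I, II) × (s1, s2) has no saddle point. Let Player I play I with probability p; indifference gives −6p − 4(1−p) = 3p − 5(1−p), so p = 1/10.
Similarly Player II's optimal q on s1 is 4/5, and the value is -6·(4/5) + (3)·(1/5) = -21/5.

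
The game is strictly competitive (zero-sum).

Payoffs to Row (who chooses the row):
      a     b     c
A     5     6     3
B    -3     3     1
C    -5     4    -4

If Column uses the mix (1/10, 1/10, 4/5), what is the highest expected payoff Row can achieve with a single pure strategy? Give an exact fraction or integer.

A: (5)·(1/10) + (6)·(1/10) + (3)·(4/5) = 7/2.
B: (-3)·(1/10) + (3)·(1/10) + (1)·(4/5) = 4/5.
C: (-5)·(1/10) + (4)·(1/10) + (-4)·(4/5) = -33/10.
The best pure response is A with expected payoff 7/2.

7/2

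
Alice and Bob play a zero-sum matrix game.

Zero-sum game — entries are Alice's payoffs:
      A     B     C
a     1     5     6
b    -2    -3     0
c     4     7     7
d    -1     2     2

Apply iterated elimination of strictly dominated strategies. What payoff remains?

4

Column C is strictly dominated by A for Bob (1<6, -2<0, 4<7, -1<2); eliminate C.
Row d is strictly dominated by row a (1>-1, 5>2); eliminate d.
Row a is strictly dominated by row c (4>1, 7>5); eliminate a.
Row b is strictly dominated by row c (4>-2, 7>-3); eliminate b.
Column B is strictly dominated by A for Bob (4<7); eliminate B.
Only (c, A) remains, with payoff 4.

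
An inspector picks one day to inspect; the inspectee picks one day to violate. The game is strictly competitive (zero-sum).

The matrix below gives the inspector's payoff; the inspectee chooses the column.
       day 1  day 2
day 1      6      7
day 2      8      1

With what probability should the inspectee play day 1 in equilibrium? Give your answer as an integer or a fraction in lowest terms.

Row minima are 6 and 1, so the inspector's maximin is 6; column maxima are 8 and 7, so the inspectee's minimax is 7. These differ, so the equilibrium is in mixed strategies.
Let the inspectee play day 1 with probability q. The inspector is indifferent when 6q + 7(1−q) = 8q + (1−q), giving q = 3/4.

3/4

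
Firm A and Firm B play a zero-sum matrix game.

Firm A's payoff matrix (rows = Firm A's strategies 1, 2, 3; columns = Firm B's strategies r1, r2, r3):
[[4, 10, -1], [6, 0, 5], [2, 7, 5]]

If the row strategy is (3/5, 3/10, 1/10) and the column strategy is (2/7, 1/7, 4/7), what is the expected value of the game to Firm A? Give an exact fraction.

211/70

Against (2/7, 1/7, 4/7), each row's expected payoff is 1: 2; 2: 32/7; 3: 31/7.
Taking the (3/5, 3/10, 1/10)-weighted average: (3/5)·(2) + (3/10)·(32/7) + (1/10)·(31/7) = 211/70.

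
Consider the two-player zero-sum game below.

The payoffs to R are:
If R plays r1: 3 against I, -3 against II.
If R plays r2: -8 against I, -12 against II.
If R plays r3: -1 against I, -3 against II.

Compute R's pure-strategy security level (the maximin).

-3

The worst-case payoff for each row is r1: -3, r2: -12, r3: -3.
The best of these is -3.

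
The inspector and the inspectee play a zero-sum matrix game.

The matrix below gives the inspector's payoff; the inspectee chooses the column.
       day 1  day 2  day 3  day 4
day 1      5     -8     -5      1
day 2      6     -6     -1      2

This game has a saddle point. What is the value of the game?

Row minima: -8, -6 → the inspector's maximin is -6.
Column maxima: 6, -6, -1, 2 → the inspectee's minimax is -6.
They coincide at (day 2, day 2), so the value is -6.

-6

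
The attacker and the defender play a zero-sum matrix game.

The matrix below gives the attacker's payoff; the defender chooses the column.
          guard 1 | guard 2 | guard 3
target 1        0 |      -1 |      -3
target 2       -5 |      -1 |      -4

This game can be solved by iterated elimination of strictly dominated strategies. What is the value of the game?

-3

Column guard 2 is strictly dominated by guard 3 for the defender (-3<-1, -4<-1); eliminate guard 2.
Row target 2 is strictly dominated by row target 1 (0>-5, -3>-4); eliminate target 2.
Column guard 1 is strictly dominated by guard 3 for the defender (-3<0); eliminate guard 1.
Only (target 1, guard 3) remains, with payoff -3.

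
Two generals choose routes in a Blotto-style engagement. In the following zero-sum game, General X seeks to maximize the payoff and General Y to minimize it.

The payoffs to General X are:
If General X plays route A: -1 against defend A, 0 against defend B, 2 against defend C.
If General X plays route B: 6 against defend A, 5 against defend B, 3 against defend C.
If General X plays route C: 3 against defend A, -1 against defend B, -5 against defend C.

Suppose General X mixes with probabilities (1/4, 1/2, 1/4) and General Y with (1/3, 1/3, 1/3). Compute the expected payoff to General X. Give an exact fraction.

13/6

Against (1/3, 1/3, 1/3), each row's expected payoff is route A: 1/3; route B: 14/3; route C: -1.
Taking the (1/4, 1/2, 1/4)-weighted average: (1/4)·(1/3) + (1/2)·(14/3) + (1/4)·(-1) = 13/6.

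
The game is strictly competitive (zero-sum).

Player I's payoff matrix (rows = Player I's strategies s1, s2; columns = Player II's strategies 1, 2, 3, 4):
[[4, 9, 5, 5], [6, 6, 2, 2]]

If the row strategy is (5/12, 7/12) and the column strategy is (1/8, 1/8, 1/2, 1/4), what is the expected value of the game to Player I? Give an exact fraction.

Against (1/8, 1/8, 1/2, 1/4), each row's expected payoff is s1: 43/8; s2: 3.
Taking the (5/12, 7/12)-weighted average: (5/12)·(43/8) + (7/12)·(3) = 383/96.

383/96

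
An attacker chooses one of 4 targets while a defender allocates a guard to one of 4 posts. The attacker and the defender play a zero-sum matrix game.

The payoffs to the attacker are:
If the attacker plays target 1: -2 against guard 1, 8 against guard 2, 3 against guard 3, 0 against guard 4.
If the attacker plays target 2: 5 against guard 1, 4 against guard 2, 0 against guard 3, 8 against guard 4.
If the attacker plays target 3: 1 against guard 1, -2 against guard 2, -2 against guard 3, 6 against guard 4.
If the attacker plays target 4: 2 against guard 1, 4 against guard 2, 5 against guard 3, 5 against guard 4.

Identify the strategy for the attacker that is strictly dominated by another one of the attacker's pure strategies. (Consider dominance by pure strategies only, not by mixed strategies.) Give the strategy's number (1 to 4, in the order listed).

3

Compare target 3 with target 2: 5 > 1, 4 > -2, 0 > -2, 8 > 6.
So target 2 strictly dominates target 3 for the attacker; target 3 is strictly dominated.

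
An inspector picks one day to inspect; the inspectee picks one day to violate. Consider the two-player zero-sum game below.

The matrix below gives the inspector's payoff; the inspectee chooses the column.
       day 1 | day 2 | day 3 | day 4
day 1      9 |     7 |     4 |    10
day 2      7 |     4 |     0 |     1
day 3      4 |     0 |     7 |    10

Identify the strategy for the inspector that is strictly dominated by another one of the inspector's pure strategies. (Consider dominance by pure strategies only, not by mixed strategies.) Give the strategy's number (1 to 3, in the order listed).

2

Compare day 2 with day 1: 9 > 7, 7 > 4, 4 > 0, 10 > 1.
So day 1 strictly dominates day 2 for the inspector; day 2 is strictly dominated.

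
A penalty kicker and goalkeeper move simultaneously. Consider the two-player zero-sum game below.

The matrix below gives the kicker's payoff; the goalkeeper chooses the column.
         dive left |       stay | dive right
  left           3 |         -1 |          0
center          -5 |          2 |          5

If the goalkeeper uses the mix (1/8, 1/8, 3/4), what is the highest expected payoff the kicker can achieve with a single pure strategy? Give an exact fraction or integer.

27/8

left: (3)·(1/8) + (-1)·(1/8) + (0)·(3/4) = 1/4.
center: (-5)·(1/8) + (2)·(1/8) + (5)·(3/4) = 27/8.
The best pure response is center with expected payoff 27/8.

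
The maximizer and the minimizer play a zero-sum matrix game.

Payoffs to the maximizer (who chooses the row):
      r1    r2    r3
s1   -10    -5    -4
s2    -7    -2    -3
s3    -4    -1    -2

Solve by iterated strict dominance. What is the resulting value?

Column r2 is strictly dominated by r1 for the minimizer (-10<-5, -7<-2, -4<-1); eliminate r2.
Row s1 is strictly dominated by row s2 (-7>-10, -3>-4); eliminate s1.
Row s2 is strictly dominated by row s3 (-4>-7, -2>-3); eliminate s2.
Column r3 is strictly dominated by r1 for the minimizer (-4<-2); eliminate r3.
Only (s3, r1) remains, with payoff -4.

-4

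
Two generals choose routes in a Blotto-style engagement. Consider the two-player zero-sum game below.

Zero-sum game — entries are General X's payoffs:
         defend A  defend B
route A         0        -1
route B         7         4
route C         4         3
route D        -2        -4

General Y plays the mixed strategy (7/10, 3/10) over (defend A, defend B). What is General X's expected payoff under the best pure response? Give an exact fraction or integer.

route A: (0)·(7/10) + (-1)·(3/10) = -3/10.
route B: (7)·(7/10) + (4)·(3/10) = 61/10.
route C: (4)·(7/10) + (3)·(3/10) = 37/10.
route D: (-2)·(7/10) + (-4)·(3/10) = -13/5.
The best pure response is route B with expected payoff 61/10.

61/10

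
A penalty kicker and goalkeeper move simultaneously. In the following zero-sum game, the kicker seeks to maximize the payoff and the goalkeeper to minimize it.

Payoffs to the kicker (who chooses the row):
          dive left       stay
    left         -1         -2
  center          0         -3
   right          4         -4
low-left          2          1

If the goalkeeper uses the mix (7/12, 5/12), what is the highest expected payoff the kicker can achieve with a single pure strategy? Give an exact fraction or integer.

19/12

left: (-1)·(7/12) + (-2)·(5/12) = -17/12.
center: (0)·(7/12) + (-3)·(5/12) = -5/4.
right: (4)·(7/12) + (-4)·(5/12) = 2/3.
low-left: (2)·(7/12) + (1)·(5/12) = 19/12.
The best pure response is low-left with expected payoff 19/12.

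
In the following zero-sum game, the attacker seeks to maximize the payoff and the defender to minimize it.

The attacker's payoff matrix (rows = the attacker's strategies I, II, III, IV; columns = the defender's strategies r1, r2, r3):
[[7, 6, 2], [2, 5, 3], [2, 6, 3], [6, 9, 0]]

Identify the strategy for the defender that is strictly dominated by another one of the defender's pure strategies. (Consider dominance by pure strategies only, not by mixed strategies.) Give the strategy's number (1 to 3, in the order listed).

2

The defender prefers columns that give the attacker less. Compare r2 with r3: 2 < 6, 3 < 5, 3 < 6, 0 < 9.
So r3 strictly dominates r2 for the defender; r2 is strictly dominated.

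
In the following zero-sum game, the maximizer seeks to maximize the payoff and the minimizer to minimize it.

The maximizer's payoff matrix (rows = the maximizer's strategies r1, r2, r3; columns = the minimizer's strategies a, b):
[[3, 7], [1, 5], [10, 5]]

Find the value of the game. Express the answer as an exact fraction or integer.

Row r2 is strictly dominated by row r1, so the maximizer never plays it.
The remaining 2×2 game on (r1, r3) × (a, b) has no saddle point. Let the maximizer play r1 with probability p; indifference gives 3p + 10(1−p) = 7p + 5(1−p), so p = 5/9.
Similarly the minimizer's optimal q on a is 2/9, and the value is 3·(2/9) + (7)·(7/9) = 55/9.

55/9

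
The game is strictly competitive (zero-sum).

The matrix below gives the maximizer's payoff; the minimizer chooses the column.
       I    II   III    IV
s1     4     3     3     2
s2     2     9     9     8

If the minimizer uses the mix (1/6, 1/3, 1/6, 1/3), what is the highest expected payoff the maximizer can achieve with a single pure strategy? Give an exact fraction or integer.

s1: (4)·(1/6) + (3)·(1/3) + (3)·(1/6) + (2)·(1/3) = 17/6.
s2: (2)·(1/6) + (9)·(1/3) + (9)·(1/6) + (8)·(1/3) = 15/2.
The best pure response is s2 with expected payoff 15/2.

15/2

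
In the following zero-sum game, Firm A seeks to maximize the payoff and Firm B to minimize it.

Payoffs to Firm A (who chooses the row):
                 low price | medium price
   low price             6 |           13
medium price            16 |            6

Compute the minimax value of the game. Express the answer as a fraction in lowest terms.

172/17

Row minima are 6 and 6, so Firm A's maximin is 6; column maxima are 16 and 13, so Firm B's minimax is 13. These differ, so the equilibrium is in mixed strategies.
Let Firm A play low price with probability p. Firm B is indifferent when 6p + 16(1−p) = 13p + 6(1−p), giving p = 10/17.
Let Firm B play low price with probability q. Firm A is indifferent when 6q + 13(1−q) = 16q + 6(1−q), giving q = 7/17.
The value is 6·(7/17) + (13)·(10/17) = 172/17.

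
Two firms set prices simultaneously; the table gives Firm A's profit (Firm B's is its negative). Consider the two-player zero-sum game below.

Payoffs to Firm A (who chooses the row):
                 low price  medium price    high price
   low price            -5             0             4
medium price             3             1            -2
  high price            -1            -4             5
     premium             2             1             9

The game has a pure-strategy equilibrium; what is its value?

Row minima: -5, -2, -4, 1 → Firm A's maximin is 1.
Column maxima: 3, 1, 9 → Firm B's minimax is 1.
They coincide at (premium, medium price), so the value is 1.

1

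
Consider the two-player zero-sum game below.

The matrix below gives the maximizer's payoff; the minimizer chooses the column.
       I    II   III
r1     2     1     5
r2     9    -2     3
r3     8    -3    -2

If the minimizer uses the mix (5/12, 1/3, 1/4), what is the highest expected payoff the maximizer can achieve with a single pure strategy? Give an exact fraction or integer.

r1: (2)·(5/12) + (1)·(1/3) + (5)·(1/4) = 29/12.
r2: (9)·(5/12) + (-2)·(1/3) + (3)·(1/4) = 23/6.
r3: (8)·(5/12) + (-3)·(1/3) + (-2)·(1/4) = 11/6.
The best pure response is r2 with expected payoff 23/6.

23/6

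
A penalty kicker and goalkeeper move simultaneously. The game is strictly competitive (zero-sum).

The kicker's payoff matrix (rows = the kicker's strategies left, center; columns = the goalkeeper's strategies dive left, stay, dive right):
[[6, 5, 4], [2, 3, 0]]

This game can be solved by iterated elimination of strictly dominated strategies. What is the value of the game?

Column dive left is strictly dominated by dive right for the goalkeeper (4<6, 0<2); eliminate dive left.
Column stay is strictly dominated by dive right for the goalkeeper (4<5, 0<3); eliminate stay.
Row center is strictly dominated by row left (4>0); eliminate center.
Only (left, dive right) remains, with payoff 4.

4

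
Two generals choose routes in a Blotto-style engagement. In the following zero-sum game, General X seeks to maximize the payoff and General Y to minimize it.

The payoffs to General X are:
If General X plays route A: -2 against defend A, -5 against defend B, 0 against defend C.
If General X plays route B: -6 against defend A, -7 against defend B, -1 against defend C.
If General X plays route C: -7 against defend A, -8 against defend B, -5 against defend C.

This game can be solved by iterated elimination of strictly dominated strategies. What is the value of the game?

Column defend A is strictly dominated by defend B for General Y (-5<-2, -7<-6, -8<-7); eliminate defend A.
Row route B is strictly dominated by row route A (-5>-7, 0>-1); eliminate route B.
Row route C is strictly dominated by row route A (-5>-8, 0>-5); eliminate route C.
Column defend C is strictly dominated by defend B for General Y (-5<0); eliminate defend C.
Only (route A, defend B) remains, with payoff -5.

-5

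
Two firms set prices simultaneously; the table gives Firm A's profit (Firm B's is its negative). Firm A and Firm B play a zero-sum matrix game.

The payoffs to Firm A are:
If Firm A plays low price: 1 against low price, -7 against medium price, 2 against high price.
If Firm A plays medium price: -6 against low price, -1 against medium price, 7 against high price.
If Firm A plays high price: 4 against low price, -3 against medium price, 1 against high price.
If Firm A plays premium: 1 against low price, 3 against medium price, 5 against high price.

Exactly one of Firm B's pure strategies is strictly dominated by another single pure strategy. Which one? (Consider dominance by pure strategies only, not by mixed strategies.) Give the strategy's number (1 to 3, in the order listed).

Firm B prefers columns that give Firm A less. Compare high price with medium price: -7 < 2, -1 < 7, -3 < 1, 3 < 5.
So medium price strictly dominates high price for Firm B; high price is strictly dominated.

3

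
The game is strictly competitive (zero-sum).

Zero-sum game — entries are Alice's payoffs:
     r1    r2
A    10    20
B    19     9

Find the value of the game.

29/2

Row minima are 10 and 9, so Alice's maximin is 10; column maxima are 19 and 20, so Bob's minimax is 19. These differ, so the equilibrium is in mixed strategies.
Let Alice play A with probability p. Bob is indifferent when 10p + 19(1−p) = 20p + 9(1−p), giving p = 1/2.
Let Bob play r1 with probability q. Alice is indifferent when 10q + 20(1−q) = 19q + 9(1−q), giving q = 11/20.
The value is 10·(11/20) + (20)·(9/20) = 29/2.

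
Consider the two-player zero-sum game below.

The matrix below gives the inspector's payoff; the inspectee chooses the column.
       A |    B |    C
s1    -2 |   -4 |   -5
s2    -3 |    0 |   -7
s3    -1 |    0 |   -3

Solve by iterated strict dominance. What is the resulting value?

Row s1 is strictly dominated by row s3 (-1>-2, 0>-4, -3>-5); eliminate s1.
Column B is strictly dominated by A for the inspectee (-3<0, -1<0); eliminate B.
Row s2 is strictly dominated by row s3 (-1>-3, -3>-7); eliminate s2.
Column A is strictly dominated by C for the inspectee (-3<-1); eliminate A.
Only (s3, C) remains, with payoff -3.

-3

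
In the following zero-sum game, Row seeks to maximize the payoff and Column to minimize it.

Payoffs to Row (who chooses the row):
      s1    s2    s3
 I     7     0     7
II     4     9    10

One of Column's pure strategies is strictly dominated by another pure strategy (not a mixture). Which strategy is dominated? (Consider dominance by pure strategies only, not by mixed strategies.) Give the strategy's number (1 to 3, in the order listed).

3

Column prefers columns that give Row less. Compare s3 with s2: 0 < 7, 9 < 10.
So s2 strictly dominates s3 for Column; s3 is strictly dominated.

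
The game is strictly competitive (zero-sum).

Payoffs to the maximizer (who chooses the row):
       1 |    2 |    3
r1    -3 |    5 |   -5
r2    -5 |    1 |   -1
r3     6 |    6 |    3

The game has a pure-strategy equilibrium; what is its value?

3

Row minima: -5, -5, 3 → the maximizer's maximin is 3.
Column maxima: 6, 6, 3 → the minimizer's minimax is 3.
They coincide at (r3, 3), so the value is 3.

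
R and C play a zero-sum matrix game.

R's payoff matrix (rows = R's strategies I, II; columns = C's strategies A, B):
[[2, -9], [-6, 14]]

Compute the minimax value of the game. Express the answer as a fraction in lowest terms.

Row minima are -9 and -6, so R's maximin is -6; column maxima are 2 and 14, so C's minimax is 2. These differ, so the equilibrium is in mixed strategies.
Let R play I with probability p. C is indifferent when 2p − 6(1−p) = −9p + 14(1−p), giving p = 20/31.
Let C play A with probability q. R is indifferent when 2q − 9(1−q) = −6q + 14(1−q), giving q = 23/31.
The value is 2·(23/31) + (-9)·(8/31) = -26/31.

-26/31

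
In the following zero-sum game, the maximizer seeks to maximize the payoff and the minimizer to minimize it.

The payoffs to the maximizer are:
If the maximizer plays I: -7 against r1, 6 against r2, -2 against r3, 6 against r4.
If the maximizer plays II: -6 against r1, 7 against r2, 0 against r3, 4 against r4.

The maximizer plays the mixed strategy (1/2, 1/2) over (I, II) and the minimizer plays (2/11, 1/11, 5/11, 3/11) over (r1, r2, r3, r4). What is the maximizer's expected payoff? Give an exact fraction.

Against (2/11, 1/11, 5/11, 3/11), each row's expected payoff is I: 0; II: 7/11.
Taking the (1/2, 1/2)-weighted average: (1/2)·(0) + (1/2)·(7/11) = 7/22.

7/22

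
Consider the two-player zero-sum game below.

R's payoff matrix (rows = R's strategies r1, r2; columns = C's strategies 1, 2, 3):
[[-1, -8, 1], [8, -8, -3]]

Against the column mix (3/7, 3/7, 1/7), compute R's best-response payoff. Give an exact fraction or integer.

-3/7

r1: (-1)·(3/7) + (-8)·(3/7) + (1)·(1/7) = -26/7.
r2: (8)·(3/7) + (-8)·(3/7) + (-3)·(1/7) = -3/7.
The best pure response is r2 with expected payoff -3/7.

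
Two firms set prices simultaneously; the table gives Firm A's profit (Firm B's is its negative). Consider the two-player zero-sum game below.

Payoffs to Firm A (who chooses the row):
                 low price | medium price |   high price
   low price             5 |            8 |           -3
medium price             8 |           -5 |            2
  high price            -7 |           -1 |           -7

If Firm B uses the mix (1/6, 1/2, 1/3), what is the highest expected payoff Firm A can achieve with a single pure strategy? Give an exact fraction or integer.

23/6

low price: (5)·(1/6) + (8)·(1/2) + (-3)·(1/3) = 23/6.
medium price: (8)·(1/6) + (-5)·(1/2) + (2)·(1/3) = -1/2.
high price: (-7)·(1/6) + (-1)·(1/2) + (-7)·(1/3) = -4.
The best pure response is low price with expected payoff 23/6.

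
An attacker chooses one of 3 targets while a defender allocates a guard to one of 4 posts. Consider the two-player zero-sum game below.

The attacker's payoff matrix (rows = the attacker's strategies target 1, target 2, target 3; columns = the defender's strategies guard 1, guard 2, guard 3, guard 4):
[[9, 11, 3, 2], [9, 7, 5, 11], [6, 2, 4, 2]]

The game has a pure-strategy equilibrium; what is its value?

Row minima: 2, 5, 2 → the attacker's maximin is 5.
Column maxima: 9, 11, 5, 11 → the defender's minimax is 5.
They coincide at (target 2, guard 3), so the value is 5.

5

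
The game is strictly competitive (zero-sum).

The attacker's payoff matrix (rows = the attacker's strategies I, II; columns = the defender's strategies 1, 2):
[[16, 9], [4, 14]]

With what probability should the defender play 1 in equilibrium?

Row minima are 9 and 4, so the attacker's maximin is 9; column maxima are 16 and 14, so the defender's minimax is 14. These differ, so the equilibrium is in mixed strategies.
Let the defender play 1 with probability q. The attacker is indifferent when 16q + 9(1−q) = 4q + 14(1−q), giving q = 5/17.

5/17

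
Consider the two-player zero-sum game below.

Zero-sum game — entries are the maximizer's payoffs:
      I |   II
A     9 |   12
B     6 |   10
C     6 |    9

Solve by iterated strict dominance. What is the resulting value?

9

Column II is strictly dominated by I for the minimizer (9<12, 6<10, 6<9); eliminate II.
Row B is strictly dominated by row A (9>6); eliminate B.
Row C is strictly dominated by row A (9>6); eliminate C.
Only (A, I) remains, with payoff 9.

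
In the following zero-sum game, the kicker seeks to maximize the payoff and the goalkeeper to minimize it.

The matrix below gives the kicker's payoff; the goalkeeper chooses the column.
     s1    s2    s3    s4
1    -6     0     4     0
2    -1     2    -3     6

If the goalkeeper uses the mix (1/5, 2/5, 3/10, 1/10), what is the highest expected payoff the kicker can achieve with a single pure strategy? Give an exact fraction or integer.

1: (-6)·(1/5) + (0)·(2/5) + (4)·(3/10) + (0)·(1/10) = 0.
2: (-1)·(1/5) + (2)·(2/5) + (-3)·(3/10) + (6)·(1/10) = 3/10.
The best pure response is 2 with expected payoff 3/10.

3/10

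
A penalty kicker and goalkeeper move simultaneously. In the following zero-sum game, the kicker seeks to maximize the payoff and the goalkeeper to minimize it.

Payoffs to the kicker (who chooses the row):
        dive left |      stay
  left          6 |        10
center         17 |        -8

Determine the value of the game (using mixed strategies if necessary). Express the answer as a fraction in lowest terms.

218/29

Row minima are 6 and -8, so the kicker's maximin is 6; column maxima are 17 and 10, so the goalkeeper's minimax is 10. These differ, so the equilibrium is in mixed strategies.
Let the kicker play left with probability p. The goalkeeper is indifferent when 6p + 17(1−p) = 10p − 8(1−p), giving p = 25/29.
Let the goalkeeper play dive left with probability q. The kicker is indifferent when 6q + 10(1−q) = 17q − 8(1−q), giving q = 18/29.
The value is 6·(18/29) + (10)·(11/29) = 218/29.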